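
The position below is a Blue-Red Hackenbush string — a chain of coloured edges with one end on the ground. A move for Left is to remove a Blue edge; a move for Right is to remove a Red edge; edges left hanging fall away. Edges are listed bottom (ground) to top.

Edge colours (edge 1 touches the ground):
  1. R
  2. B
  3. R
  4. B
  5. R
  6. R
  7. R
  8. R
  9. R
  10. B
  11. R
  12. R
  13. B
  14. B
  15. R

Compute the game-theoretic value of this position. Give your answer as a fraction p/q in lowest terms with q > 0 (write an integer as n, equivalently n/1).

Prefix values for R B R B R R R R R B R R B B R via {L|R} + simplicity:
R: Left { none }, Right { 0 } -> simplest -1
RB: Left { -1 }, Right { 0 } -> simplest -1/2
RBR: Left { -1 }, Right { -1/2; 0 } -> simplest -3/4
RBRB: Left { -1; -3/4 }, Right { -1/2; 0 } -> simplest -5/8
RBRBR: Left { -1; -3/4 }, Right { -5/8; -1/2; 0 } -> simplest -11/16
RBRBRR: Left { -1; -3/4 }, Right { -11/16; -5/8; -1/2; 0 } -> simplest -23/32
RBRBRRR: Left { -1; -3/4 }, Right { -23/32; -11/16; -5/8; -1/2; 0 } -> simplest -47/64
RBRBRRRR: Left { -1; -3/4 }, Right { -47/64; -23/32; -11/16; -5/8; -1/2; 0 } -> simplest -95/128
RBRBRRRRR: Left { -1; -3/4 }, Right { -95/128; -47/64; -23/32; -11/16; -5/8; -1/2; 0 } -> simplest -191/256
RBRBRRRRRB: Left { -1; -3/4; -191/256 }, Right { -95/128; -47/64; -23/32; -11/16; -5/8; -1/2; 0 } -> simplest -381/512
RBRBRRRRRBR: Left { -1; -3/4; -191/256 }, Right { -381/512; -95/128; -47/64; -23/32; -11/16; -5/8; -1/2; 0 } -> simplest -763/1024
RBRBRRRRRBRR: Left { -1; -3/4; -191/256 }, Right { -763/1024; -381/512; -95/128; -47/64; -23/32; -11/16; -5/8; -1/2; 0 } -> simplest -1527/2048
RBRBRRRRRBRRB: Left { -1; -3/4; -191/256; -1527/2048 }, Right { -763/1024; -381/512; -95/128; -47/64; -23/32; -11/16; -5/8; -1/2; 0 } -> simplest -3053/4096
RBRBRRRRRBRRBB: Left { -1; -3/4; -191/256; -1527/2048; -3053/4096 }, Right { -763/1024; -381/512; -95/128; -47/64; -23/32; -11/16; -5/8; -1/2; 0 } -> simplest -6105/8192
RBRBRRRRRBRRBBR: Left { -1; -3/4; -191/256; -1527/2048; -3053/4096 }, Right { -6105/8192; -763/1024; -381/512; -95/128; -47/64; -23/32; -11/16; -5/8; -1/2; 0 } -> simplest -12211/16384

-12211/16384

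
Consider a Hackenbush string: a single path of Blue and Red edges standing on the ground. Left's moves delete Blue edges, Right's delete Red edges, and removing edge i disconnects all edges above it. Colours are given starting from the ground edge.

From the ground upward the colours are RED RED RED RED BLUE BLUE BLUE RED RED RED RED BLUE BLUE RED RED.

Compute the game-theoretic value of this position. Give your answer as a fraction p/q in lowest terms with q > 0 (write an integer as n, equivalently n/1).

1 of 15 · R · max L −∞ · min R 0 gives -1
2 of 15 · RR · max L −∞ · min R -1 gives -2
3 of 15 · RRR · max L −∞ · min R -2 gives -3
4 of 15 · RRRR · max L −∞ · min R -3 gives -4
5 of 15 · RRRRB · max L -4 · min R -3 gives -7/2
6 of 15 · RRRRBB · max L -7/2 · min R -3 gives -13/4
7 of 15 · RRRRBBB · max L -13/4 · min R -3 gives -25/8
8 of 15 · RRRRBBBR · max L -13/4 · min R -25/8 gives -51/16
9 of 15 · RRRRBBBRR · max L -13/4 · min R -51/16 gives -103/32
10 of 15 · RRRRBBBRRR · max L -13/4 · min R -103/32 gives -207/64
11 of 15 · RRRRBBBRRRR · max L -13/4 · min R -207/64 gives -415/128
12 of 15 · RRRRBBBRRRRB · max L -415/128 · min R -207/64 gives -829/256
13 of 15 · RRRRBBBRRRRBB · max L -829/256 · min R -207/64 gives -1657/512
14 of 15 · RRRRBBBRRRRBBR · max L -829/256 · min R -1657/512 gives -3315/1024
15 of 15 · RRRRBBBRRRRBBRR · max L -829/256 · min R -3315/1024 gives -6631/2048

-6631/2048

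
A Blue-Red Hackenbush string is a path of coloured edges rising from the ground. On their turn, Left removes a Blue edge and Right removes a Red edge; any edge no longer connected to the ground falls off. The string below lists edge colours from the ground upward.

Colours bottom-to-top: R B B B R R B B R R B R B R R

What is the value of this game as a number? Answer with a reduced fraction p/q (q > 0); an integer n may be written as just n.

edge 1 of 15 (R): { ∅ | 0 } gives -1
edge 2 of 15 (B): { -1 | 0 } gives -1/2
edge 3 of 15 (B): { -1,-1/2 | 0 } gives -1/4
edge 4 of 15 (B): { -1,-1/2,-1/4 | 0 } gives -1/8
edge 5 of 15 (R): { -1,-1/2,-1/4 | -1/8,0 } gives -3/16
edge 6 of 15 (R): { -1,-1/2,-1/4 | -3/16,-1/8,0 } gives -7/32
edge 7 of 15 (B): { -1,-1/2,-1/4,-7/32 | -3/16,-1/8,0 } gives -13/64
edge 8 of 15 (B): { -1,-1/2,-1/4,-7/32,-13/64 | -3/16,-1/8,0 } gives -25/128
edge 9 of 15 (R): { -1,-1/2,-1/4,-7/32,-13/64 | -25/128,-3/16,-1/8,0 } gives -51/256
edge 10 of 15 (R): { -1,-1/2,-1/4,-7/32,-13/64 | -51/256,-25/128,-3/16,-1/8,0 } gives -103/512
edge 11 of 15 (B): { -1,-1/2,-1/4,-7/32,-13/64,-103/512 | -51/256,-25/128,-3/16,-1/8,0 } gives -205/1024
edge 12 of 15 (R): { -1,-1/2,-1/4,-7/32,-13/64,-103/512 | -205/1024,-51/256,-25/128,-3/16,-1/8,0 } gives -411/2048
edge 13 of 15 (B): { -1,-1/2,-1/4,-7/32,-13/64,-103/512,-411/2048 | -205/1024,-51/256,-25/128,-3/16,-1/8,0 } gives -821/4096
edge 14 of 15 (R): { -1,-1/2,-1/4,-7/32,-13/64,-103/512,-411/2048 | -821/4096,-205/1024,-51/256,-25/128,-3/16,-1/8,0 } gives -1643/8192
edge 15 of 15 (R): { -1,-1/2,-1/4,-7/32,-13/64,-103/512,-411/2048 | -1643/8192,-821/4096,-205/1024,-51/256,-25/128,-3/16,-1/8,0 } gives -3287/16384

-3287/16384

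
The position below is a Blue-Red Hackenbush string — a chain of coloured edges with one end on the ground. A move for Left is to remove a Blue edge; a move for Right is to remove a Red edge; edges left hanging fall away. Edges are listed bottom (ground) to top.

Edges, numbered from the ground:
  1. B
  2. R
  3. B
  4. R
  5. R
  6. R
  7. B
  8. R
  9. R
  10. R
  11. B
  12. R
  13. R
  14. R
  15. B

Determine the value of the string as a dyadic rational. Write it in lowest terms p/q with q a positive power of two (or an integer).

G(B) = { 0 | none } -> 1
G(BR) = { 0 | 1 } -> 1/2
G(BRB) = { 0, 1/2 | 1 } -> 3/4
G(BRBR) = { 0, 1/2 | 3/4, 1 } -> 5/8
G(BRBRR) = { 0, 1/2 | 5/8, 3/4, 1 } -> 9/16
G(BRBRRR) = { 0, 1/2 | 9/16, 5/8, 3/4, 1 } -> 17/32
G(BRBRRRB) = { 0, 1/2, 17/32 | 9/16, 5/8, 3/4, 1 } -> 35/64
G(BRBRRRBR) = { 0, 1/2, 17/32 | 35/64, 9/16, 5/8, 3/4, 1 } -> 69/128
G(BRBRRRBRR) = { 0, 1/2, 17/32 | 69/128, 35/64, 9/16, 5/8, 3/4, 1 } -> 137/256
G(BRBRRRBRRR) = { 0, 1/2, 17/32 | 137/256, 69/128, 35/64, 9/16, 5/8, 3/4, 1 } -> 273/512
G(BRBRRRBRRRB) = { 0, 1/2, 17/32, 273/512 | 137/256, 69/128, 35/64, 9/16, 5/8, 3/4, 1 } -> 547/1024
G(BRBRRRBRRRBR) = { 0, 1/2, 17/32, 273/512 | 547/1024, 137/256, 69/128, 35/64, 9/16, 5/8, 3/4, 1 } -> 1093/2048
G(BRBRRRBRRRBRR) = { 0, 1/2, 17/32, 273/512 | 1093/2048, 547/1024, 137/256, 69/128, 35/64, 9/16, 5/8, 3/4, 1 } -> 2185/4096
G(BRBRRRBRRRBRRR) = { 0, 1/2, 17/32, 273/512 | 2185/4096, 1093/2048, 547/1024, 137/256, 69/128, 35/64, 9/16, 5/8, 3/4, 1 } -> 4369/8192
G(BRBRRRBRRRBRRRB) = { 0, 1/2, 17/32, 273/512, 4369/8192 | 2185/4096, 1093/2048, 547/1024, 137/256, 69/128, 35/64, 9/16, 5/8, 3/4, 1 } -> 8739/16384

8739/16384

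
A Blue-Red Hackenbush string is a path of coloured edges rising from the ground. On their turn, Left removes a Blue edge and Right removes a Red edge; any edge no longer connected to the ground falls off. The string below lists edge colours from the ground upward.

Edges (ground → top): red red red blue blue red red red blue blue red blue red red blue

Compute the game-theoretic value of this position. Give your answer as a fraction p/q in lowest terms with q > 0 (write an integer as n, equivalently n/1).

-10029/4096

val_1 [r]  L=[·]  R=[0]  = -1
val_2 [rr]  L=[·]  R=[-1, 0]  = -2
val_3 [rrr]  L=[·]  R=[-2, -1, 0]  = -3
val_4 [rrrb]  L=[-3]  R=[-2, -1, 0]  = -5/2
val_5 [rrrbb]  L=[-3, -5/2]  R=[-2, -1, 0]  = -9/4
val_6 [rrrbbr]  L=[-3, -5/2]  R=[-9/4, -2, -1, 0]  = -19/8
val_7 [rrrbbrr]  L=[-3, -5/2]  R=[-19/8, -9/4, -2, -1, 0]  = -39/16
val_8 [rrrbbrrr]  L=[-3, -5/2]  R=[-39/16, -19/8, -9/4, -2, -1, 0]  = -79/32
val_9 [rrrbbrrrb]  L=[-3, -5/2, -79/32]  R=[-39/16, -19/8, -9/4, -2, -1, 0]  = -157/64
val_10 [rrrbbrrrbb]  L=[-3, -5/2, -79/32, -157/64]  R=[-39/16, -19/8, -9/4, -2, -1, 0]  = -313/128
val_11 [rrrbbrrrbbr]  L=[-3, -5/2, -79/32, -157/64]  R=[-313/128, -39/16, -19/8, -9/4, -2, -1, 0]  = -627/256
val_12 [rrrbbrrrbbrb]  L=[-3, -5/2, -79/32, -157/64, -627/256]  R=[-313/128, -39/16, -19/8, -9/4, -2, -1, 0]  = -1253/512
val_13 [rrrbbrrrbbrbr]  L=[-3, -5/2, -79/32, -157/64, -627/256]  R=[-1253/512, -313/128, -39/16, -19/8, -9/4, -2, -1, 0]  = -2507/1024
val_14 [rrrbbrrrbbrbrr]  L=[-3, -5/2, -79/32, -157/64, -627/256]  R=[-2507/1024, -1253/512, -313/128, -39/16, -19/8, -9/4, -2, -1, 0]  = -5015/2048
val_15 [rrrbbrrrbbrbrrb]  L=[-3, -5/2, -79/32, -157/64, -627/256, -5015/2048]  R=[-2507/1024, -1253/512, -313/128, -39/16, -19/8, -9/4, -2, -1, 0]  = -10029/4096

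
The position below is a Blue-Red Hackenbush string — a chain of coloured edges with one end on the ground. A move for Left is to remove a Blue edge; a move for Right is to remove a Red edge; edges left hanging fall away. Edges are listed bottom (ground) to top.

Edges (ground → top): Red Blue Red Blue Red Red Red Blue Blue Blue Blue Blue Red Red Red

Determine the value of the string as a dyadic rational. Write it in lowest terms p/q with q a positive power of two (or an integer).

-11791/16384

Build value(s[:k]) for k = 1..15, string s = Red Blue Red Blue Red Red Red Blue Blue Blue Blue Blue Red Red Red.
edge 1 of 15 (Red): { — | 0 } ⇒ -1
edge 2 of 15 (Blue): { -1 | 0 } ⇒ -1/2
edge 3 of 15 (Red): { -1 | -1/2,0 } ⇒ -3/4
edge 4 of 15 (Blue): { -1,-3/4 | -1/2,0 } ⇒ -5/8
edge 5 of 15 (Red): { -1,-3/4 | -5/8,-1/2,0 } ⇒ -11/16
edge 6 of 15 (Red): { -1,-3/4 | -11/16,-5/8,-1/2,0 } ⇒ -23/32
edge 7 of 15 (Red): { -1,-3/4 | -23/32,-11/16,-5/8,-1/2,0 } ⇒ -47/64
edge 8 of 15 (Blue): { -1,-3/4,-47/64 | -23/32,-11/16,-5/8,-1/2,0 } ⇒ -93/128
edge 9 of 15 (Blue): { -1,-3/4,-47/64,-93/128 | -23/32,-11/16,-5/8,-1/2,0 } ⇒ -185/256
edge 10 of 15 (Blue): { -1,-3/4,-47/64,-93/128,-185/256 | -23/32,-11/16,-5/8,-1/2,0 } ⇒ -369/512
edge 11 of 15 (Blue): { -1,-3/4,-47/64,-93/128,-185/256,-369/512 | -23/32,-11/16,-5/8,-1/2,0 } ⇒ -737/1024
edge 12 of 15 (Blue): { -1,-3/4,-47/64,-93/128,-185/256,-369/512,-737/1024 | -23/32,-11/16,-5/8,-1/2,0 } ⇒ -1473/2048
edge 13 of 15 (Red): { -1,-3/4,-47/64,-93/128,-185/256,-369/512,-737/1024 | -1473/2048,-23/32,-11/16,-5/8,-1/2,0 } ⇒ -2947/4096
edge 14 of 15 (Red): { -1,-3/4,-47/64,-93/128,-185/256,-369/512,-737/1024 | -2947/4096,-1473/2048,-23/32,-11/16,-5/8,-1/2,0 } ⇒ -5895/8192
edge 15 of 15 (Red): { -1,-3/4,-47/64,-93/128,-185/256,-369/512,-737/1024 | -5895/8192,-2947/4096,-1473/2048,-23/32,-11/16,-5/8,-1/2,0 } ⇒ -11791/16384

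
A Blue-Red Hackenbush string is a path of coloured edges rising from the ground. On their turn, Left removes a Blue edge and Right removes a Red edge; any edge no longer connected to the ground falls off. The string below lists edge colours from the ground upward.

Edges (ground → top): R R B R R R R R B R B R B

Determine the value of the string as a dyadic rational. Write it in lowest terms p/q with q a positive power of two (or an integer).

-4053/2048

step 1: add R to get R; options L={  } R={ 0 } → -1
step 2: add R to get RR; options L={  } R={ -1,0 } → -2
step 3: add B to get RRB; options L={ -2 } R={ -1,0 } → -3/2
step 4: add R to get RRBR; options L={ -2 } R={ -3/2,-1,0 } → -7/4
step 5: add R to get RRBRR; options L={ -2 } R={ -7/4,-3/2,-1,0 } → -15/8
step 6: add R to get RRBRRR; options L={ -2 } R={ -15/8,-7/4,-3/2,-1,0 } → -31/16
step 7: add R to get RRBRRRR; options L={ -2 } R={ -31/16,-15/8,-7/4,-3/2,-1,0 } → -63/32
step 8: add R to get RRBRRRRR; options L={ -2 } R={ -63/32,-31/16,-15/8,-7/4,-3/2,-1,0 } → -127/64
step 9: add B to get RRBRRRRRB; options L={ -2,-127/64 } R={ -63/32,-31/16,-15/8,-7/4,-3/2,-1,0 } → -253/128
step 10: add R to get RRBRRRRRBR; options L={ -2,-127/64 } R={ -253/128,-63/32,-31/16,-15/8,-7/4,-3/2,-1,0 } → -507/256
step 11: add B to get RRBRRRRRBRB; options L={ -2,-127/64,-507/256 } R={ -253/128,-63/32,-31/16,-15/8,-7/4,-3/2,-1,0 } → -1013/512
step 12: add R to get RRBRRRRRBRBR; options L={ -2,-127/64,-507/256 } R={ -1013/512,-253/128,-63/32,-31/16,-15/8,-7/4,-3/2,-1,0 } → -2027/1024
step 13: add B to get RRBRRRRRBRBRB; options L={ -2,-127/64,-507/256,-2027/1024 } R={ -1013/512,-253/128,-63/32,-31/16,-15/8,-7/4,-3/2,-1,0 } → -4053/2048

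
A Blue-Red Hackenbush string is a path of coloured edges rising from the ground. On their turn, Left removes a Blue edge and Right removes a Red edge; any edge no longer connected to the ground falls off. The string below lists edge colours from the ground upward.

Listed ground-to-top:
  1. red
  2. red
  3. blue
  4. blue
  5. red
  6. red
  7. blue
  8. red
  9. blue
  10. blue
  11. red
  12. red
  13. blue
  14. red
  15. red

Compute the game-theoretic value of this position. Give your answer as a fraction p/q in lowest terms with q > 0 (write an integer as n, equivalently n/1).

-11575/8192

v_1 [r]  L=[·]  R=[0]  -> -1
v_2 [rr]  L=[·]  R=[-1 0]  -> -2
v_3 [rrb]  L=[-2]  R=[-1 0]  -> -3/2
v_4 [rrbb]  L=[-2 -3/2]  R=[-1 0]  -> -5/4
v_5 [rrbbr]  L=[-2 -3/2]  R=[-5/4 -1 0]  -> -11/8
v_6 [rrbbrr]  L=[-2 -3/2]  R=[-11/8 -5/4 -1 0]  -> -23/16
v_7 [rrbbrrb]  L=[-2 -3/2 -23/16]  R=[-11/8 -5/4 -1 0]  -> -45/32
v_8 [rrbbrrbr]  L=[-2 -3/2 -23/16]  R=[-45/32 -11/8 -5/4 -1 0]  -> -91/64
v_9 [rrbbrrbrb]  L=[-2 -3/2 -23/16 -91/64]  R=[-45/32 -11/8 -5/4 -1 0]  -> -181/128
v_10 [rrbbrrbrbb]  L=[-2 -3/2 -23/16 -91/64 -181/128]  R=[-45/32 -11/8 -5/4 -1 0]  -> -361/256
v_11 [rrbbrrbrbbr]  L=[-2 -3/2 -23/16 -91/64 -181/128]  R=[-361/256 -45/32 -11/8 -5/4 -1 0]  -> -723/512
v_12 [rrbbrrbrbbrr]  L=[-2 -3/2 -23/16 -91/64 -181/128]  R=[-723/512 -361/256 -45/32 -11/8 -5/4 -1 0]  -> -1447/1024
v_13 [rrbbrrbrbbrrb]  L=[-2 -3/2 -23/16 -91/64 -181/128 -1447/1024]  R=[-723/512 -361/256 -45/32 -11/8 -5/4 -1 0]  -> -2893/2048
v_14 [rrbbrrbrbbrrbr]  L=[-2 -3/2 -23/16 -91/64 -181/128 -1447/1024]  R=[-2893/2048 -723/512 -361/256 -45/32 -11/8 -5/4 -1 0]  -> -5787/4096
v_15 [rrbbrrbrbbrrbrr]  L=[-2 -3/2 -23/16 -91/64 -181/128 -1447/1024]  R=[-5787/4096 -2893/2048 -723/512 -361/256 -45/32 -11/8 -5/4 -1 0]  -> -11575/8192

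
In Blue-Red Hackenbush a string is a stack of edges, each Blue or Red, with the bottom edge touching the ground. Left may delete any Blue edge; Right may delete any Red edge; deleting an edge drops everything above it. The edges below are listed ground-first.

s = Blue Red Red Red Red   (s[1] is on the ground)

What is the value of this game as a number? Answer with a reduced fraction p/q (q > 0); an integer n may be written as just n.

1/16

Prefix values for Blue Red Red Red Red via {L|R} + simplicity:
edge 1 of 5 (Blue): { 0 | · } => 1
edge 2 of 5 (Red): { 0 | 1 } => 1/2
edge 3 of 5 (Red): { 0 | 1/2, 1 } => 1/4
edge 4 of 5 (Red): { 0 | 1/4, 1/2, 1 } => 1/8
edge 5 of 5 (Red): { 0 | 1/8, 1/4, 1/2, 1 } => 1/16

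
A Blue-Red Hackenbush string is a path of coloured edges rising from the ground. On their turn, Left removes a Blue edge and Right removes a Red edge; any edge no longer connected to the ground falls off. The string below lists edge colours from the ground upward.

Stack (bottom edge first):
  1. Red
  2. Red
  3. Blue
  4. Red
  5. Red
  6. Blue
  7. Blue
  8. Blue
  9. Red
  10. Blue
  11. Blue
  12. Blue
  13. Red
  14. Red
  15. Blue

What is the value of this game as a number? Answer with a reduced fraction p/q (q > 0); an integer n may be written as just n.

-14477/8192

Prefix values for Red Red Blue Red Red Blue Blue Blue Red Blue Blue Blue Red Red Blue via {L|R} + simplicity:
edge 1 of 15 (Red): {  | 0 } gives -1
edge 2 of 15 (Red): {  | -1; 0 } gives -2
edge 3 of 15 (Blue): { -2 | -1; 0 } gives -3/2
edge 4 of 15 (Red): { -2 | -3/2; -1; 0 } gives -7/4
edge 5 of 15 (Red): { -2 | -7/4; -3/2; -1; 0 } gives -15/8
edge 6 of 15 (Blue): { -2; -15/8 | -7/4; -3/2; -1; 0 } gives -29/16
edge 7 of 15 (Blue): { -2; -15/8; -29/16 | -7/4; -3/2; -1; 0 } gives -57/32
edge 8 of 15 (Blue): { -2; -15/8; -29/16; -57/32 | -7/4; -3/2; -1; 0 } gives -113/64
edge 9 of 15 (Red): { -2; -15/8; -29/16; -57/32 | -113/64; -7/4; -3/2; -1; 0 } gives -227/128
edge 10 of 15 (Blue): { -2; -15/8; -29/16; -57/32; -227/128 | -113/64; -7/4; -3/2; -1; 0 } gives -453/256
edge 11 of 15 (Blue): { -2; -15/8; -29/16; -57/32; -227/128; -453/256 | -113/64; -7/4; -3/2; -1; 0 } gives -905/512
edge 12 of 15 (Blue): { -2; -15/8; -29/16; -57/32; -227/128; -453/256; -905/512 | -113/64; -7/4; -3/2; -1; 0 } gives -1809/1024
edge 13 of 15 (Red): { -2; -15/8; -29/16; -57/32; -227/128; -453/256; -905/512 | -1809/1024; -113/64; -7/4; -3/2; -1; 0 } gives -3619/2048
edge 14 of 15 (Red): { -2; -15/8; -29/16; -57/32; -227/128; -453/256; -905/512 | -3619/2048; -1809/1024; -113/64; -7/4; -3/2; -1; 0 } gives -7239/4096
edge 15 of 15 (Blue): { -2; -15/8; -29/16; -57/32; -227/128; -453/256; -905/512; -7239/4096 | -3619/2048; -1809/1024; -113/64; -7/4; -3/2; -1; 0 } gives -14477/8192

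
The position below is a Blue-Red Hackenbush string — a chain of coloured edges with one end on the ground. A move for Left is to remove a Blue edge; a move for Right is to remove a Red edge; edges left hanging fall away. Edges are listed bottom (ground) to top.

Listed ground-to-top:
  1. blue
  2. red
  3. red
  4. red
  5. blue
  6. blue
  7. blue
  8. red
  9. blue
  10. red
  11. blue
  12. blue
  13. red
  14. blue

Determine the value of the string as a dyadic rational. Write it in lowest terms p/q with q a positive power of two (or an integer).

1883/8192

Prefix values for blue red red red blue blue blue red blue red blue blue red blue via {L|R} + simplicity:
1 of 14 · b · max L 0 · min R +∞ -> 1
2 of 14 · br · max L 0 · min R 1 -> 1/2
3 of 14 · brr · max L 0 · min R 1/2 -> 1/4
4 of 14 · brrr · max L 0 · min R 1/4 -> 1/8
5 of 14 · brrrb · max L 1/8 · min R 1/4 -> 3/16
6 of 14 · brrrbb · max L 3/16 · min R 1/4 -> 7/32
7 of 14 · brrrbbb · max L 7/32 · min R 1/4 -> 15/64
8 of 14 · brrrbbbr · max L 7/32 · min R 15/64 -> 29/128
9 of 14 · brrrbbbrb · max L 29/128 · min R 15/64 -> 59/256
10 of 14 · brrrbbbrbr · max L 29/128 · min R 59/256 -> 117/512
11 of 14 · brrrbbbrbrb · max L 117/512 · min R 59/256 -> 235/1024
12 of 14 · brrrbbbrbrbb · max L 235/1024 · min R 59/256 -> 471/2048
13 of 14 · brrrbbbrbrbbr · max L 235/1024 · min R 471/2048 -> 941/4096
14 of 14 · brrrbbbrbrbbrb · max L 941/4096 · min R 471/2048 -> 1883/8192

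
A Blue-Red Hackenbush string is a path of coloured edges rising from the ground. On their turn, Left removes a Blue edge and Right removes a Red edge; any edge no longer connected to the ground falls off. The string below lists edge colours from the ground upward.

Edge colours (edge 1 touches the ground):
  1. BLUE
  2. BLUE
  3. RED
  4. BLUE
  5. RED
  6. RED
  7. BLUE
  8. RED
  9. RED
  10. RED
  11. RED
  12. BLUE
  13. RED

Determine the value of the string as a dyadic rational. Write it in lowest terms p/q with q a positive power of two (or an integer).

Build G(s[:k]) for k = 1..13, string s = BLUE BLUE RED BLUE RED RED BLUE RED RED RED RED BLUE RED.
G(B) = { 0 | · } => 1
G(BB) = { 0,1 | · } => 2
G(BBR) = { 0,1 | 2 } => 3/2
G(BBRB) = { 0,1,3/2 | 2 } => 7/4
G(BBRBR) = { 0,1,3/2 | 7/4,2 } => 13/8
G(BBRBRR) = { 0,1,3/2 | 13/8,7/4,2 } => 25/16
G(BBRBRRB) = { 0,1,3/2,25/16 | 13/8,7/4,2 } => 51/32
G(BBRBRRBR) = { 0,1,3/2,25/16 | 51/32,13/8,7/4,2 } => 101/64
G(BBRBRRBRR) = { 0,1,3/2,25/16 | 101/64,51/32,13/8,7/4,2 } => 201/128
G(BBRBRRBRRR) = { 0,1,3/2,25/16 | 201/128,101/64,51/32,13/8,7/4,2 } => 401/256
G(BBRBRRBRRRR) = { 0,1,3/2,25/16 | 401/256,201/128,101/64,51/32,13/8,7/4,2 } => 801/512
G(BBRBRRBRRRRB) = { 0,1,3/2,25/16,801/512 | 401/256,201/128,101/64,51/32,13/8,7/4,2 } => 1603/1024
G(BBRBRRBRRRRBR) = { 0,1,3/2,25/16,801/512 | 1603/1024,401/256,201/128,101/64,51/32,13/8,7/4,2 } => 3205/2048

3205/2048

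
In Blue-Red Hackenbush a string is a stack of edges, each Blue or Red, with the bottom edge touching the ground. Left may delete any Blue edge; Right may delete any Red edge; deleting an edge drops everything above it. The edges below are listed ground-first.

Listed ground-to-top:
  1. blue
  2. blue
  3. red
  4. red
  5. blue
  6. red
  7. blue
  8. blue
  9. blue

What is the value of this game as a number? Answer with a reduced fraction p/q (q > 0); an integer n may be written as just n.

175/128

Prefix values for blue blue red red blue red blue blue blue via {L|R} + simplicity:
G(b) = { 0 |  } = 1
G(bb) = { 0; 1 |  } = 2
G(bbr) = { 0; 1 | 2 } = 3/2
G(bbrr) = { 0; 1 | 3/2; 2 } = 5/4
G(bbrrb) = { 0; 1; 5/4 | 3/2; 2 } = 11/8
G(bbrrbr) = { 0; 1; 5/4 | 11/8; 3/2; 2 } = 21/16
G(bbrrbrb) = { 0; 1; 5/4; 21/16 | 11/8; 3/2; 2 } = 43/32
G(bbrrbrbb) = { 0; 1; 5/4; 21/16; 43/32 | 11/8; 3/2; 2 } = 87/64
G(bbrrbrbbb) = { 0; 1; 5/4; 21/16; 43/32; 87/64 | 11/8; 3/2; 2 } = 175/128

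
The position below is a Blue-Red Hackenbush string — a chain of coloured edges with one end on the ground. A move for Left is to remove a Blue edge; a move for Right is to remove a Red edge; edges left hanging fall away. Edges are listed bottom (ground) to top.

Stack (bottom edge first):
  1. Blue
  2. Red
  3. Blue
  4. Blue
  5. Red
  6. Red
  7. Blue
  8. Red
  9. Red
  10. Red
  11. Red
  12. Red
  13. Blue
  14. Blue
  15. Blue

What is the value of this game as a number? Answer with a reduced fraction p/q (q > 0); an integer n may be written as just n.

Recurse on prefixes of the 15-edge string Blue Red Blue Blue Red Red Blue Red Red Red Red Red Blue Blue Blue:
edge 1 of 15 (Blue): { 0 | (no moves) } so 1
edge 2 of 15 (Red): { 0 | 1 } so 1/2
edge 3 of 15 (Blue): { 0 1/2 | 1 } so 3/4
edge 4 of 15 (Blue): { 0 1/2 3/4 | 1 } so 7/8
edge 5 of 15 (Red): { 0 1/2 3/4 | 7/8 1 } so 13/16
edge 6 of 15 (Red): { 0 1/2 3/4 | 13/16 7/8 1 } so 25/32
edge 7 of 15 (Blue): { 0 1/2 3/4 25/32 | 13/16 7/8 1 } so 51/64
edge 8 of 15 (Red): { 0 1/2 3/4 25/32 | 51/64 13/16 7/8 1 } so 101/128
edge 9 of 15 (Red): { 0 1/2 3/4 25/32 | 101/128 51/64 13/16 7/8 1 } so 201/256
edge 10 of 15 (Red): { 0 1/2 3/4 25/32 | 201/256 101/128 51/64 13/16 7/8 1 } so 401/512
edge 11 of 15 (Red): { 0 1/2 3/4 25/32 | 401/512 201/256 101/128 51/64 13/16 7/8 1 } so 801/1024
edge 12 of 15 (Red): { 0 1/2 3/4 25/32 | 801/1024 401/512 201/256 101/128 51/64 13/16 7/8 1 } so 1601/2048
edge 13 of 15 (Blue): { 0 1/2 3/4 25/32 1601/2048 | 801/1024 401/512 201/256 101/128 51/64 13/16 7/8 1 } so 3203/4096
edge 14 of 15 (Blue): { 0 1/2 3/4 25/32 1601/2048 3203/4096 | 801/1024 401/512 201/256 101/128 51/64 13/16 7/8 1 } so 6407/8192
edge 15 of 15 (Blue): { 0 1/2 3/4 25/32 1601/2048 3203/4096 6407/8192 | 801/1024 401/512 201/256 101/128 51/64 13/16 7/8 1 } so 12815/16384

12815/16384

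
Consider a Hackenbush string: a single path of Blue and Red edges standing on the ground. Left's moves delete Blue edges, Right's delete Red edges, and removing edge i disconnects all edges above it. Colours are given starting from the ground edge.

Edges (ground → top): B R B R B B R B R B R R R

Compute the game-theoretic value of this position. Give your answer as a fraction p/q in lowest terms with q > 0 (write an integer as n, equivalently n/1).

2897/4096

Recurse on prefixes of the 13-edge string B R B R B B R B R B R R R:
1 of 13 · B · max L 0 · min R +∞ → 1
2 of 13 · BR · max L 0 · min R 1 → 1/2
3 of 13 · BRB · max L 1/2 · min R 1 → 3/4
4 of 13 · BRBR · max L 1/2 · min R 3/4 → 5/8
5 of 13 · BRBRB · max L 5/8 · min R 3/4 → 11/16
6 of 13 · BRBRBB · max L 11/16 · min R 3/4 → 23/32
7 of 13 · BRBRBBR · max L 11/16 · min R 23/32 → 45/64
8 of 13 · BRBRBBRB · max L 45/64 · min R 23/32 → 91/128
9 of 13 · BRBRBBRBR · max L 45/64 · min R 91/128 → 181/256
10 of 13 · BRBRBBRBRB · max L 181/256 · min R 91/128 → 363/512
11 of 13 · BRBRBBRBRBR · max L 181/256 · min R 363/512 → 725/1024
12 of 13 · BRBRBBRBRBRR · max L 181/256 · min R 725/1024 → 1449/2048
13 of 13 · BRBRBBRBRBRRR · max L 181/256 · min R 1449/2048 → 2897/4096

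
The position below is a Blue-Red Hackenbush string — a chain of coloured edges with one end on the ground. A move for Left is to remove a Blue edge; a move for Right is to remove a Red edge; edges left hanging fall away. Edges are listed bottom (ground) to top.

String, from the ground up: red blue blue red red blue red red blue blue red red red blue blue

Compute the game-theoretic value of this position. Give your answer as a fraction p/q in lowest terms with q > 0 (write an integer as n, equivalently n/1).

-6969/16384

Prefix values for red blue blue red red blue red red blue blue red red red blue blue via {L|R} + simplicity:
r: Left { ∅ }, Right { 0 } so simplest -1
rb: Left { -1 }, Right { 0 } so simplest -1/2
rbb: Left { -1; -1/2 }, Right { 0 } so simplest -1/4
rbbr: Left { -1; -1/2 }, Right { -1/4; 0 } so simplest -3/8
rbbrr: Left { -1; -1/2 }, Right { -3/8; -1/4; 0 } so simplest -7/16
rbbrrb: Left { -1; -1/2; -7/16 }, Right { -3/8; -1/4; 0 } so simplest -13/32
rbbrrbr: Left { -1; -1/2; -7/16 }, Right { -13/32; -3/8; -1/4; 0 } so simplest -27/64
rbbrrbrr: Left { -1; -1/2; -7/16 }, Right { -27/64; -13/32; -3/8; -1/4; 0 } so simplest -55/128
rbbrrbrrb: Left { -1; -1/2; -7/16; -55/128 }, Right { -27/64; -13/32; -3/8; -1/4; 0 } so simplest -109/256
rbbrrbrrbb: Left { -1; -1/2; -7/16; -55/128; -109/256 }, Right { -27/64; -13/32; -3/8; -1/4; 0 } so simplest -217/512
rbbrrbrrbbr: Left { -1; -1/2; -7/16; -55/128; -109/256 }, Right { -217/512; -27/64; -13/32; -3/8; -1/4; 0 } so simplest -435/1024
rbbrrbrrbbrr: Left { -1; -1/2; -7/16; -55/128; -109/256 }, Right { -435/1024; -217/512; -27/64; -13/32; -3/8; -1/4; 0 } so simplest -871/2048
rbbrrbrrbbrrr: Left { -1; -1/2; -7/16; -55/128; -109/256 }, Right { -871/2048; -435/1024; -217/512; -27/64; -13/32; -3/8; -1/4; 0 } so simplest -1743/4096
rbbrrbrrbbrrrb: Left { -1; -1/2; -7/16; -55/128; -109/256; -1743/4096 }, Right { -871/2048; -435/1024; -217/512; -27/64; -13/32; -3/8; -1/4; 0 } so simplest -3485/8192
rbbrrbrrbbrrrbb: Left { -1; -1/2; -7/16; -55/128; -109/256; -1743/4096; -3485/8192 }, Right { -871/2048; -435/1024; -217/512; -27/64; -13/32; -3/8; -1/4; 0 } so simplest -6969/16384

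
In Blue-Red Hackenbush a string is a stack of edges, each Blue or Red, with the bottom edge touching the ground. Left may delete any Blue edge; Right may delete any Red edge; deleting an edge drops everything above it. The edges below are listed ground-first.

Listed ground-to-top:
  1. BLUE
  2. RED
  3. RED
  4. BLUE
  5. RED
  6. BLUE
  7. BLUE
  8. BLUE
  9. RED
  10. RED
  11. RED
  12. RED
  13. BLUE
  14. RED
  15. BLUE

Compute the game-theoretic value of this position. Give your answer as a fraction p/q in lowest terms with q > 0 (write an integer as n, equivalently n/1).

5899/16384

Build val(s[:k]) for k = 1..15, string s = BLUE RED RED BLUE RED BLUE BLUE BLUE RED RED RED RED BLUE RED BLUE.
1 of 15 · B · max L 0 · min R +∞ — 1
2 of 15 · BR · max L 0 · min R 1 — 1/2
3 of 15 · BRR · max L 0 · min R 1/2 — 1/4
4 of 15 · BRRB · max L 1/4 · min R 1/2 — 3/8
5 of 15 · BRRBR · max L 1/4 · min R 3/8 — 5/16
6 of 15 · BRRBRB · max L 5/16 · min R 3/8 — 11/32
7 of 15 · BRRBRBB · max L 11/32 · min R 3/8 — 23/64
8 of 15 · BRRBRBBB · max L 23/64 · min R 3/8 — 47/128
9 of 15 · BRRBRBBBR · max L 23/64 · min R 47/128 — 93/256
10 of 15 · BRRBRBBBRR · max L 23/64 · min R 93/256 — 185/512
11 of 15 · BRRBRBBBRRR · max L 23/64 · min R 185/512 — 369/1024
12 of 15 · BRRBRBBBRRRR · max L 23/64 · min R 369/1024 — 737/2048
13 of 15 · BRRBRBBBRRRRB · max L 737/2048 · min R 369/1024 — 1475/4096
14 of 15 · BRRBRBBBRRRRBR · max L 737/2048 · min R 1475/4096 — 2949/8192
15 of 15 · BRRBRBBBRRRRBRB · max L 2949/8192 · min R 1475/4096 — 5899/16384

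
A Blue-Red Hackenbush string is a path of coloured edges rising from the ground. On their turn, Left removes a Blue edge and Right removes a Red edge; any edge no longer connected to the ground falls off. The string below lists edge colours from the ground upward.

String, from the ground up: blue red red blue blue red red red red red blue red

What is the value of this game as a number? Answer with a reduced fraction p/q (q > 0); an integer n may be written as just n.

edge 1 of 12 (blue): { 0 | ∅ } — 1
edge 2 of 12 (red): { 0 | 1 } — 1/2
edge 3 of 12 (red): { 0 | 1/2, 1 } — 1/4
edge 4 of 12 (blue): { 0, 1/4 | 1/2, 1 } — 3/8
edge 5 of 12 (blue): { 0, 1/4, 3/8 | 1/2, 1 } — 7/16
edge 6 of 12 (red): { 0, 1/4, 3/8 | 7/16, 1/2, 1 } — 13/32
edge 7 of 12 (red): { 0, 1/4, 3/8 | 13/32, 7/16, 1/2, 1 } — 25/64
edge 8 of 12 (red): { 0, 1/4, 3/8 | 25/64, 13/32, 7/16, 1/2, 1 } — 49/128
edge 9 of 12 (red): { 0, 1/4, 3/8 | 49/128, 25/64, 13/32, 7/16, 1/2, 1 } — 97/256
edge 10 of 12 (red): { 0, 1/4, 3/8 | 97/256, 49/128, 25/64, 13/32, 7/16, 1/2, 1 } — 193/512
edge 11 of 12 (blue): { 0, 1/4, 3/8, 193/512 | 97/256, 49/128, 25/64, 13/32, 7/16, 1/2, 1 } — 387/1024
edge 12 of 12 (red): { 0, 1/4, 3/8, 193/512 | 387/1024, 97/256, 49/128, 25/64, 13/32, 7/16, 1/2, 1 } — 773/2048

773/2048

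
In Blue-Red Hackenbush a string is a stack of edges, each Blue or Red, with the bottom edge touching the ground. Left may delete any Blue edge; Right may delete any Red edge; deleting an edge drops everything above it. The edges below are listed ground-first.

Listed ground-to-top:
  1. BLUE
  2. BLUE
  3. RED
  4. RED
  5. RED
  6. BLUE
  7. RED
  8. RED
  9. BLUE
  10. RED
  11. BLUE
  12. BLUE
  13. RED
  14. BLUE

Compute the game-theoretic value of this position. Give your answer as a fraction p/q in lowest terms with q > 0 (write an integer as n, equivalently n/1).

4699/4096

value(B) = { 0 | (no moves) } = 1
value(BB) = { 0, 1 | (no moves) } = 2
value(BBR) = { 0, 1 | 2 } = 3/2
value(BBRR) = { 0, 1 | 3/2, 2 } = 5/4
value(BBRRR) = { 0, 1 | 5/4, 3/2, 2 } = 9/8
value(BBRRRB) = { 0, 1, 9/8 | 5/4, 3/2, 2 } = 19/16
value(BBRRRBR) = { 0, 1, 9/8 | 19/16, 5/4, 3/2, 2 } = 37/32
value(BBRRRBRR) = { 0, 1, 9/8 | 37/32, 19/16, 5/4, 3/2, 2 } = 73/64
value(BBRRRBRRB) = { 0, 1, 9/8, 73/64 | 37/32, 19/16, 5/4, 3/2, 2 } = 147/128
value(BBRRRBRRBR) = { 0, 1, 9/8, 73/64 | 147/128, 37/32, 19/16, 5/4, 3/2, 2 } = 293/256
value(BBRRRBRRBRB) = { 0, 1, 9/8, 73/64, 293/256 | 147/128, 37/32, 19/16, 5/4, 3/2, 2 } = 587/512
value(BBRRRBRRBRBB) = { 0, 1, 9/8, 73/64, 293/256, 587/512 | 147/128, 37/32, 19/16, 5/4, 3/2, 2 } = 1175/1024
value(BBRRRBRRBRBBR) = { 0, 1, 9/8, 73/64, 293/256, 587/512 | 1175/1024, 147/128, 37/32, 19/16, 5/4, 3/2, 2 } = 2349/2048
value(BBRRRBRRBRBBRB) = { 0, 1, 9/8, 73/64, 293/256, 587/512, 2349/2048 | 1175/1024, 147/128, 37/32, 19/16, 5/4, 3/2, 2 } = 4699/4096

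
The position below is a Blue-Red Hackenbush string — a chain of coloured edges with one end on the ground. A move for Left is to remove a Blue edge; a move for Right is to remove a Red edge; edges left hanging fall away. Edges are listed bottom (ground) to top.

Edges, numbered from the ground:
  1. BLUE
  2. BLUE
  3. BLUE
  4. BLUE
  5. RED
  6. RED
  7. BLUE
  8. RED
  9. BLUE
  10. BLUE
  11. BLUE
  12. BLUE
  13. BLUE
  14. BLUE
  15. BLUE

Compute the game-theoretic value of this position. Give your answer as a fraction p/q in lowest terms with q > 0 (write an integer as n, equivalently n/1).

6911/2048

Recurse on prefixes of the 15-edge string BLUE BLUE BLUE BLUE RED RED BLUE RED BLUE BLUE BLUE BLUE BLUE BLUE BLUE:
g(B) = { 0 | · } so 1
g(BB) = { 0; 1 | · } so 2
g(BBB) = { 0; 1; 2 | · } so 3
g(BBBB) = { 0; 1; 2; 3 | · } so 4
g(BBBBR) = { 0; 1; 2; 3 | 4 } so 7/2
g(BBBBRR) = { 0; 1; 2; 3 | 7/2; 4 } so 13/4
g(BBBBRRB) = { 0; 1; 2; 3; 13/4 | 7/2; 4 } so 27/8
g(BBBBRRBR) = { 0; 1; 2; 3; 13/4 | 27/8; 7/2; 4 } so 53/16
g(BBBBRRBRB) = { 0; 1; 2; 3; 13/4; 53/16 | 27/8; 7/2; 4 } so 107/32
g(BBBBRRBRBB) = { 0; 1; 2; 3; 13/4; 53/16; 107/32 | 27/8; 7/2; 4 } so 215/64
g(BBBBRRBRBBB) = { 0; 1; 2; 3; 13/4; 53/16; 107/32; 215/64 | 27/8; 7/2; 4 } so 431/128
g(BBBBRRBRBBBB) = { 0; 1; 2; 3; 13/4; 53/16; 107/32; 215/64; 431/128 | 27/8; 7/2; 4 } so 863/256
g(BBBBRRBRBBBBB) = { 0; 1; 2; 3; 13/4; 53/16; 107/32; 215/64; 431/128; 863/256 | 27/8; 7/2; 4 } so 1727/512
g(BBBBRRBRBBBBBB) = { 0; 1; 2; 3; 13/4; 53/16; 107/32; 215/64; 431/128; 863/256; 1727/512 | 27/8; 7/2; 4 } so 3455/1024
g(BBBBRRBRBBBBBBB) = { 0; 1; 2; 3; 13/4; 53/16; 107/32; 215/64; 431/128; 863/256; 1727/512; 3455/1024 | 27/8; 7/2; 4 } so 6911/2048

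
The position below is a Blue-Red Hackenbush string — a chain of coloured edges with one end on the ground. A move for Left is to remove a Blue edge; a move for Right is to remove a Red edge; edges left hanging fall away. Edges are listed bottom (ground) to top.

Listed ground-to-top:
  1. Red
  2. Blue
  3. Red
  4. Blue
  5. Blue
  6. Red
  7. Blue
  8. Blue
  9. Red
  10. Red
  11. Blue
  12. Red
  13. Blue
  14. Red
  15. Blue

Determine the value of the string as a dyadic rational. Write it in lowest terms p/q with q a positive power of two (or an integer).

Recurse on prefixes of the 15-edge string Red Blue Red Blue Blue Red Blue Blue Red Red Blue Red Blue Red Blue:
edge 1 of 15 (Red): { none | 0 } = -1
edge 2 of 15 (Blue): { -1 | 0 } = -1/2
edge 3 of 15 (Red): { -1 | -1/2 0 } = -3/4
edge 4 of 15 (Blue): { -1 -3/4 | -1/2 0 } = -5/8
edge 5 of 15 (Blue): { -1 -3/4 -5/8 | -1/2 0 } = -9/16
edge 6 of 15 (Red): { -1 -3/4 -5/8 | -9/16 -1/2 0 } = -19/32
edge 7 of 15 (Blue): { -1 -3/4 -5/8 -19/32 | -9/16 -1/2 0 } = -37/64
edge 8 of 15 (Blue): { -1 -3/4 -5/8 -19/32 -37/64 | -9/16 -1/2 0 } = -73/128
edge 9 of 15 (Red): { -1 -3/4 -5/8 -19/32 -37/64 | -73/128 -9/16 -1/2 0 } = -147/256
edge 10 of 15 (Red): { -1 -3/4 -5/8 -19/32 -37/64 | -147/256 -73/128 -9/16 -1/2 0 } = -295/512
edge 11 of 15 (Blue): { -1 -3/4 -5/8 -19/32 -37/64 -295/512 | -147/256 -73/128 -9/16 -1/2 0 } = -589/1024
edge 12 of 15 (Red): { -1 -3/4 -5/8 -19/32 -37/64 -295/512 | -589/1024 -147/256 -73/128 -9/16 -1/2 0 } = -1179/2048
edge 13 of 15 (Blue): { -1 -3/4 -5/8 -19/32 -37/64 -295/512 -1179/2048 | -589/1024 -147/256 -73/128 -9/16 -1/2 0 } = -2357/4096
edge 14 of 15 (Red): { -1 -3/4 -5/8 -19/32 -37/64 -295/512 -1179/2048 | -2357/4096 -589/1024 -147/256 -73/128 -9/16 -1/2 0 } = -4715/8192
edge 15 of 15 (Blue): { -1 -3/4 -5/8 -19/32 -37/64 -295/512 -1179/2048 -4715/8192 | -2357/4096 -589/1024 -147/256 -73/128 -9/16 -1/2 0 } = -9429/16384

-9429/16384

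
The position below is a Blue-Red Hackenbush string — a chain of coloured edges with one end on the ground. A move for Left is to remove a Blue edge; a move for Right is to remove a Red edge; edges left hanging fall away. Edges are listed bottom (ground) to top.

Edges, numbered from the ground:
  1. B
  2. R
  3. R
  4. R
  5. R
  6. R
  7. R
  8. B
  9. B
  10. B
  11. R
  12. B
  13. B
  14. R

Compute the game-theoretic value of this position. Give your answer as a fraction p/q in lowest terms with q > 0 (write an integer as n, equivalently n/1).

Prefix values for B R R R R R R B B B R B B R via {L|R} + simplicity:
G(B) = { 0 | ∅ } ⇒ 1
G(BR) = { 0 | 1 } ⇒ 1/2
G(BRR) = { 0 | 1/2; 1 } ⇒ 1/4
G(BRRR) = { 0 | 1/4; 1/2; 1 } ⇒ 1/8
G(BRRRR) = { 0 | 1/8; 1/4; 1/2; 1 } ⇒ 1/16
G(BRRRRR) = { 0 | 1/16; 1/8; 1/4; 1/2; 1 } ⇒ 1/32
G(BRRRRRR) = { 0 | 1/32; 1/16; 1/8; 1/4; 1/2; 1 } ⇒ 1/64
G(BRRRRRRB) = { 0; 1/64 | 1/32; 1/16; 1/8; 1/4; 1/2; 1 } ⇒ 3/128
G(BRRRRRRBB) = { 0; 1/64; 3/128 | 1/32; 1/16; 1/8; 1/4; 1/2; 1 } ⇒ 7/256
G(BRRRRRRBBB) = { 0; 1/64; 3/128; 7/256 | 1/32; 1/16; 1/8; 1/4; 1/2; 1 } ⇒ 15/512
G(BRRRRRRBBBR) = { 0; 1/64; 3/128; 7/256 | 15/512; 1/32; 1/16; 1/8; 1/4; 1/2; 1 } ⇒ 29/1024
G(BRRRRRRBBBRB) = { 0; 1/64; 3/128; 7/256; 29/1024 | 15/512; 1/32; 1/16; 1/8; 1/4; 1/2; 1 } ⇒ 59/2048
G(BRRRRRRBBBRBB) = { 0; 1/64; 3/128; 7/256; 29/1024; 59/2048 | 15/512; 1/32; 1/16; 1/8; 1/4; 1/2; 1 } ⇒ 119/4096
G(BRRRRRRBBBRBBR) = { 0; 1/64; 3/128; 7/256; 29/1024; 59/2048 | 119/4096; 15/512; 1/32; 1/16; 1/8; 1/4; 1/2; 1 } ⇒ 237/8192

237/8192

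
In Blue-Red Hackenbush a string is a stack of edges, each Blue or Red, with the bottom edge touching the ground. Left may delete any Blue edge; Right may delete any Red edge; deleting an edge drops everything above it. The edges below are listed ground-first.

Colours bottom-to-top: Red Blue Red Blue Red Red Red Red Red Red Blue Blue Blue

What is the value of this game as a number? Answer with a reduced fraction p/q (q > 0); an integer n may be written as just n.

Prefix values for Red Blue Red Blue Red Red Red Red Red Red Blue Blue Blue via {L|R} + simplicity:
step 1: add Red to get R; options L={  } R={ 0 } -> -1
step 2: add Blue to get RB; options L={ -1 } R={ 0 } -> -1/2
step 3: add Red to get RBR; options L={ -1 } R={ -1/2; 0 } -> -3/4
step 4: add Blue to get RBRB; options L={ -1; -3/4 } R={ -1/2; 0 } -> -5/8
step 5: add Red to get RBRBR; options L={ -1; -3/4 } R={ -5/8; -1/2; 0 } -> -11/16
step 6: add Red to get RBRBRR; options L={ -1; -3/4 } R={ -11/16; -5/8; -1/2; 0 } -> -23/32
step 7: add Red to get RBRBRRR; options L={ -1; -3/4 } R={ -23/32; -11/16; -5/8; -1/2; 0 } -> -47/64
step 8: add Red to get RBRBRRRR; options L={ -1; -3/4 } R={ -47/64; -23/32; -11/16; -5/8; -1/2; 0 } -> -95/128
step 9: add Red to get RBRBRRRRR; options L={ -1; -3/4 } R={ -95/128; -47/64; -23/32; -11/16; -5/8; -1/2; 0 } -> -191/256
step 10: add Red to get RBRBRRRRRR; options L={ -1; -3/4 } R={ -191/256; -95/128; -47/64; -23/32; -11/16; -5/8; -1/2; 0 } -> -383/512
step 11: add Blue to get RBRBRRRRRRB; options L={ -1; -3/4; -383/512 } R={ -191/256; -95/128; -47/64; -23/32; -11/16; -5/8; -1/2; 0 } -> -765/1024
step 12: add Blue to get RBRBRRRRRRBB; options L={ -1; -3/4; -383/512; -765/1024 } R={ -191/256; -95/128; -47/64; -23/32; -11/16; -5/8; -1/2; 0 } -> -1529/2048
step 13: add Blue to get RBRBRRRRRRBBB; options L={ -1; -3/4; -383/512; -765/1024; -1529/2048 } R={ -191/256; -95/128; -47/64; -23/32; -11/16; -5/8; -1/2; 0 } -> -3057/4096

-3057/4096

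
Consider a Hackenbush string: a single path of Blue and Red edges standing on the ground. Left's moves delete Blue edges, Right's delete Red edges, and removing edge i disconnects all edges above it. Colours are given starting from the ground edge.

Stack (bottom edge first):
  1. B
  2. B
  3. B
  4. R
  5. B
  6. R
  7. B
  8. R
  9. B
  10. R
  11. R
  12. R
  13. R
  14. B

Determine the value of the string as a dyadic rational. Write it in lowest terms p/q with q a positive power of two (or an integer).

step 1: add B to get B; options L={ 0 } R={ · } = 1
step 2: add B to get BB; options L={ 0 1 } R={ · } = 2
step 3: add B to get BBB; options L={ 0 1 2 } R={ · } = 3
step 4: add R to get BBBR; options L={ 0 1 2 } R={ 3 } = 5/2
step 5: add B to get BBBRB; options L={ 0 1 2 5/2 } R={ 3 } = 11/4
step 6: add R to get BBBRBR; options L={ 0 1 2 5/2 } R={ 11/4 3 } = 21/8
step 7: add B to get BBBRBRB; options L={ 0 1 2 5/2 21/8 } R={ 11/4 3 } = 43/16
step 8: add R to get BBBRBRBR; options L={ 0 1 2 5/2 21/8 } R={ 43/16 11/4 3 } = 85/32
step 9: add B to get BBBRBRBRB; options L={ 0 1 2 5/2 21/8 85/32 } R={ 43/16 11/4 3 } = 171/64
step 10: add R to get BBBRBRBRBR; options L={ 0 1 2 5/2 21/8 85/32 } R={ 171/64 43/16 11/4 3 } = 341/128
step 11: add R to get BBBRBRBRBRR; options L={ 0 1 2 5/2 21/8 85/32 } R={ 341/128 171/64 43/16 11/4 3 } = 681/256
step 12: add R to get BBBRBRBRBRRR; options L={ 0 1 2 5/2 21/8 85/32 } R={ 681/256 341/128 171/64 43/16 11/4 3 } = 1361/512
step 13: add R to get BBBRBRBRBRRRR; options L={ 0 1 2 5/2 21/8 85/32 } R={ 1361/512 681/256 341/128 171/64 43/16 11/4 3 } = 2721/1024
step 14: add B to get BBBRBRBRBRRRRB; options L={ 0 1 2 5/2 21/8 85/32 2721/1024 } R={ 1361/512 681/256 341/128 171/64 43/16 11/4 3 } = 5443/2048

5443/2048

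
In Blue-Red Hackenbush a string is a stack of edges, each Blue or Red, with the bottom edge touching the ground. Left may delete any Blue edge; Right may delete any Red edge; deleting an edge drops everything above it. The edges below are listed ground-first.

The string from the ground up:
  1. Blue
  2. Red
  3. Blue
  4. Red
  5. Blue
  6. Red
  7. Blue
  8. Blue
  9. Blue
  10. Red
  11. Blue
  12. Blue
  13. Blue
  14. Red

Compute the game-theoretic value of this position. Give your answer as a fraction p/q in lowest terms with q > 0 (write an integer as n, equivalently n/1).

5597/8192

Build g(s[:k]) for k = 1..14, string s = Blue Red Blue Red Blue Red Blue Blue Blue Red Blue Blue Blue Red.
1 of 14 · B · max L 0 · min R +∞ gives 1
2 of 14 · BR · max L 0 · min R 1 gives 1/2
3 of 14 · BRB · max L 1/2 · min R 1 gives 3/4
4 of 14 · BRBR · max L 1/2 · min R 3/4 gives 5/8
5 of 14 · BRBRB · max L 5/8 · min R 3/4 gives 11/16
6 of 14 · BRBRBR · max L 5/8 · min R 11/16 gives 21/32
7 of 14 · BRBRBRB · max L 21/32 · min R 11/16 gives 43/64
8 of 14 · BRBRBRBB · max L 43/64 · min R 11/16 gives 87/128
9 of 14 · BRBRBRBBB · max L 87/128 · min R 11/16 gives 175/256
10 of 14 · BRBRBRBBBR · max L 87/128 · min R 175/256 gives 349/512
11 of 14 · BRBRBRBBBRB · max L 349/512 · min R 175/256 gives 699/1024
12 of 14 · BRBRBRBBBRBB · max L 699/1024 · min R 175/256 gives 1399/2048
13 of 14 · BRBRBRBBBRBBB · max L 1399/2048 · min R 175/256 gives 2799/4096
14 of 14 · BRBRBRBBBRBBBR · max L 1399/2048 · min R 2799/4096 gives 5597/8192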